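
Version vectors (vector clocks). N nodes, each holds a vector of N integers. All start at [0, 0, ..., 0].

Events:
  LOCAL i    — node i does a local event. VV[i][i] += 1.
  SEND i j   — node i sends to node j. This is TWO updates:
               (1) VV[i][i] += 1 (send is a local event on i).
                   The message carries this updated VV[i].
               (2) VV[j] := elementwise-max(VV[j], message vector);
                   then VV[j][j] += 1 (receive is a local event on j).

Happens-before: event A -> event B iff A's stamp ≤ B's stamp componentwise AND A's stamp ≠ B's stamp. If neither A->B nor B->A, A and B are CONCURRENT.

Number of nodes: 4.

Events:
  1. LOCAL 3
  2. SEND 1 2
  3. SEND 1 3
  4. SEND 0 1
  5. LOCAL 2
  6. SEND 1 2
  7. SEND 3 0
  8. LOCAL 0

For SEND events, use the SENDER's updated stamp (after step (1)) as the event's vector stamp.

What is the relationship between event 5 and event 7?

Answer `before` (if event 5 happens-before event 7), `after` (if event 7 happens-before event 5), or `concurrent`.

Answer: concurrent

Derivation:
Initial: VV[0]=[0, 0, 0, 0]
Initial: VV[1]=[0, 0, 0, 0]
Initial: VV[2]=[0, 0, 0, 0]
Initial: VV[3]=[0, 0, 0, 0]
Event 1: LOCAL 3: VV[3][3]++ -> VV[3]=[0, 0, 0, 1]
Event 2: SEND 1->2: VV[1][1]++ -> VV[1]=[0, 1, 0, 0], msg_vec=[0, 1, 0, 0]; VV[2]=max(VV[2],msg_vec) then VV[2][2]++ -> VV[2]=[0, 1, 1, 0]
Event 3: SEND 1->3: VV[1][1]++ -> VV[1]=[0, 2, 0, 0], msg_vec=[0, 2, 0, 0]; VV[3]=max(VV[3],msg_vec) then VV[3][3]++ -> VV[3]=[0, 2, 0, 2]
Event 4: SEND 0->1: VV[0][0]++ -> VV[0]=[1, 0, 0, 0], msg_vec=[1, 0, 0, 0]; VV[1]=max(VV[1],msg_vec) then VV[1][1]++ -> VV[1]=[1, 3, 0, 0]
Event 5: LOCAL 2: VV[2][2]++ -> VV[2]=[0, 1, 2, 0]
Event 6: SEND 1->2: VV[1][1]++ -> VV[1]=[1, 4, 0, 0], msg_vec=[1, 4, 0, 0]; VV[2]=max(VV[2],msg_vec) then VV[2][2]++ -> VV[2]=[1, 4, 3, 0]
Event 7: SEND 3->0: VV[3][3]++ -> VV[3]=[0, 2, 0, 3], msg_vec=[0, 2, 0, 3]; VV[0]=max(VV[0],msg_vec) then VV[0][0]++ -> VV[0]=[2, 2, 0, 3]
Event 8: LOCAL 0: VV[0][0]++ -> VV[0]=[3, 2, 0, 3]
Event 5 stamp: [0, 1, 2, 0]
Event 7 stamp: [0, 2, 0, 3]
[0, 1, 2, 0] <= [0, 2, 0, 3]? False
[0, 2, 0, 3] <= [0, 1, 2, 0]? False
Relation: concurrent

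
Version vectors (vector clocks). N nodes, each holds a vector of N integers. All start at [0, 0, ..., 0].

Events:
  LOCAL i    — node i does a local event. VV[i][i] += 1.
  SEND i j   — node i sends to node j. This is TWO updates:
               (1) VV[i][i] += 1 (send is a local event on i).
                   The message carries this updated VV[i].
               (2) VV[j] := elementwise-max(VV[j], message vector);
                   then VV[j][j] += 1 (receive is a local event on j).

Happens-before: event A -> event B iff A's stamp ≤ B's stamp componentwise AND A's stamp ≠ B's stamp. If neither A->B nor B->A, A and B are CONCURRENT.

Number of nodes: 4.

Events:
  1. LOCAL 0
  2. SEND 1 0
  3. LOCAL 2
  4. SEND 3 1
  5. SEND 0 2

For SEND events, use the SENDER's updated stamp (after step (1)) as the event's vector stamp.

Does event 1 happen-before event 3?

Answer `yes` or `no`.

Initial: VV[0]=[0, 0, 0, 0]
Initial: VV[1]=[0, 0, 0, 0]
Initial: VV[2]=[0, 0, 0, 0]
Initial: VV[3]=[0, 0, 0, 0]
Event 1: LOCAL 0: VV[0][0]++ -> VV[0]=[1, 0, 0, 0]
Event 2: SEND 1->0: VV[1][1]++ -> VV[1]=[0, 1, 0, 0], msg_vec=[0, 1, 0, 0]; VV[0]=max(VV[0],msg_vec) then VV[0][0]++ -> VV[0]=[2, 1, 0, 0]
Event 3: LOCAL 2: VV[2][2]++ -> VV[2]=[0, 0, 1, 0]
Event 4: SEND 3->1: VV[3][3]++ -> VV[3]=[0, 0, 0, 1], msg_vec=[0, 0, 0, 1]; VV[1]=max(VV[1],msg_vec) then VV[1][1]++ -> VV[1]=[0, 2, 0, 1]
Event 5: SEND 0->2: VV[0][0]++ -> VV[0]=[3, 1, 0, 0], msg_vec=[3, 1, 0, 0]; VV[2]=max(VV[2],msg_vec) then VV[2][2]++ -> VV[2]=[3, 1, 2, 0]
Event 1 stamp: [1, 0, 0, 0]
Event 3 stamp: [0, 0, 1, 0]
[1, 0, 0, 0] <= [0, 0, 1, 0]? False. Equal? False. Happens-before: False

Answer: no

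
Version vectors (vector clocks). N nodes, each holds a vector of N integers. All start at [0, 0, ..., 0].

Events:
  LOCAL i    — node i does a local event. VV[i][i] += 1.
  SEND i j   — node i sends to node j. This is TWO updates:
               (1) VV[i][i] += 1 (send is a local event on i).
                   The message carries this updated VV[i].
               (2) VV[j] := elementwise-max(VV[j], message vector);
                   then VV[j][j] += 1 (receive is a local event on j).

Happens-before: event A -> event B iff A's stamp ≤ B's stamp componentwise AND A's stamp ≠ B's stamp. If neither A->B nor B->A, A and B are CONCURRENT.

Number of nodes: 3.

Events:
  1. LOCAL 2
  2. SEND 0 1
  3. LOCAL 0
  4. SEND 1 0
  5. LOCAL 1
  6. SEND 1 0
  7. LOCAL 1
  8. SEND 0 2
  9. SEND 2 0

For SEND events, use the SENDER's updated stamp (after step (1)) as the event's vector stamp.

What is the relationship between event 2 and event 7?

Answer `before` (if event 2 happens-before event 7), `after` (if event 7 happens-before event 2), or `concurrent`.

Answer: before

Derivation:
Initial: VV[0]=[0, 0, 0]
Initial: VV[1]=[0, 0, 0]
Initial: VV[2]=[0, 0, 0]
Event 1: LOCAL 2: VV[2][2]++ -> VV[2]=[0, 0, 1]
Event 2: SEND 0->1: VV[0][0]++ -> VV[0]=[1, 0, 0], msg_vec=[1, 0, 0]; VV[1]=max(VV[1],msg_vec) then VV[1][1]++ -> VV[1]=[1, 1, 0]
Event 3: LOCAL 0: VV[0][0]++ -> VV[0]=[2, 0, 0]
Event 4: SEND 1->0: VV[1][1]++ -> VV[1]=[1, 2, 0], msg_vec=[1, 2, 0]; VV[0]=max(VV[0],msg_vec) then VV[0][0]++ -> VV[0]=[3, 2, 0]
Event 5: LOCAL 1: VV[1][1]++ -> VV[1]=[1, 3, 0]
Event 6: SEND 1->0: VV[1][1]++ -> VV[1]=[1, 4, 0], msg_vec=[1, 4, 0]; VV[0]=max(VV[0],msg_vec) then VV[0][0]++ -> VV[0]=[4, 4, 0]
Event 7: LOCAL 1: VV[1][1]++ -> VV[1]=[1, 5, 0]
Event 8: SEND 0->2: VV[0][0]++ -> VV[0]=[5, 4, 0], msg_vec=[5, 4, 0]; VV[2]=max(VV[2],msg_vec) then VV[2][2]++ -> VV[2]=[5, 4, 2]
Event 9: SEND 2->0: VV[2][2]++ -> VV[2]=[5, 4, 3], msg_vec=[5, 4, 3]; VV[0]=max(VV[0],msg_vec) then VV[0][0]++ -> VV[0]=[6, 4, 3]
Event 2 stamp: [1, 0, 0]
Event 7 stamp: [1, 5, 0]
[1, 0, 0] <= [1, 5, 0]? True
[1, 5, 0] <= [1, 0, 0]? False
Relation: before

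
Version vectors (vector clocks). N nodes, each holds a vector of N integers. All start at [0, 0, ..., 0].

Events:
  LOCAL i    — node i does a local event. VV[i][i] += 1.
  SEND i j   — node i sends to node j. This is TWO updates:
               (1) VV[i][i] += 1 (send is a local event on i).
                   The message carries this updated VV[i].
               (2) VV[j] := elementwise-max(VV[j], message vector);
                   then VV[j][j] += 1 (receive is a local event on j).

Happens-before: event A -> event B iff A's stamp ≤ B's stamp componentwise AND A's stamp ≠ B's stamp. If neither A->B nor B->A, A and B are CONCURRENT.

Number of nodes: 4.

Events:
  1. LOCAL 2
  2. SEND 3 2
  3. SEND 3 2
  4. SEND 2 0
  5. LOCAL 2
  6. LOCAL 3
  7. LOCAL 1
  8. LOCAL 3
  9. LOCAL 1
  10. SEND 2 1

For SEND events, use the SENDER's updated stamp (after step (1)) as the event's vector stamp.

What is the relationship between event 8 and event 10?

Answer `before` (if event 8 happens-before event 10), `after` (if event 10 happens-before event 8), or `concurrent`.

Answer: concurrent

Derivation:
Initial: VV[0]=[0, 0, 0, 0]
Initial: VV[1]=[0, 0, 0, 0]
Initial: VV[2]=[0, 0, 0, 0]
Initial: VV[3]=[0, 0, 0, 0]
Event 1: LOCAL 2: VV[2][2]++ -> VV[2]=[0, 0, 1, 0]
Event 2: SEND 3->2: VV[3][3]++ -> VV[3]=[0, 0, 0, 1], msg_vec=[0, 0, 0, 1]; VV[2]=max(VV[2],msg_vec) then VV[2][2]++ -> VV[2]=[0, 0, 2, 1]
Event 3: SEND 3->2: VV[3][3]++ -> VV[3]=[0, 0, 0, 2], msg_vec=[0, 0, 0, 2]; VV[2]=max(VV[2],msg_vec) then VV[2][2]++ -> VV[2]=[0, 0, 3, 2]
Event 4: SEND 2->0: VV[2][2]++ -> VV[2]=[0, 0, 4, 2], msg_vec=[0, 0, 4, 2]; VV[0]=max(VV[0],msg_vec) then VV[0][0]++ -> VV[0]=[1, 0, 4, 2]
Event 5: LOCAL 2: VV[2][2]++ -> VV[2]=[0, 0, 5, 2]
Event 6: LOCAL 3: VV[3][3]++ -> VV[3]=[0, 0, 0, 3]
Event 7: LOCAL 1: VV[1][1]++ -> VV[1]=[0, 1, 0, 0]
Event 8: LOCAL 3: VV[3][3]++ -> VV[3]=[0, 0, 0, 4]
Event 9: LOCAL 1: VV[1][1]++ -> VV[1]=[0, 2, 0, 0]
Event 10: SEND 2->1: VV[2][2]++ -> VV[2]=[0, 0, 6, 2], msg_vec=[0, 0, 6, 2]; VV[1]=max(VV[1],msg_vec) then VV[1][1]++ -> VV[1]=[0, 3, 6, 2]
Event 8 stamp: [0, 0, 0, 4]
Event 10 stamp: [0, 0, 6, 2]
[0, 0, 0, 4] <= [0, 0, 6, 2]? False
[0, 0, 6, 2] <= [0, 0, 0, 4]? False
Relation: concurrent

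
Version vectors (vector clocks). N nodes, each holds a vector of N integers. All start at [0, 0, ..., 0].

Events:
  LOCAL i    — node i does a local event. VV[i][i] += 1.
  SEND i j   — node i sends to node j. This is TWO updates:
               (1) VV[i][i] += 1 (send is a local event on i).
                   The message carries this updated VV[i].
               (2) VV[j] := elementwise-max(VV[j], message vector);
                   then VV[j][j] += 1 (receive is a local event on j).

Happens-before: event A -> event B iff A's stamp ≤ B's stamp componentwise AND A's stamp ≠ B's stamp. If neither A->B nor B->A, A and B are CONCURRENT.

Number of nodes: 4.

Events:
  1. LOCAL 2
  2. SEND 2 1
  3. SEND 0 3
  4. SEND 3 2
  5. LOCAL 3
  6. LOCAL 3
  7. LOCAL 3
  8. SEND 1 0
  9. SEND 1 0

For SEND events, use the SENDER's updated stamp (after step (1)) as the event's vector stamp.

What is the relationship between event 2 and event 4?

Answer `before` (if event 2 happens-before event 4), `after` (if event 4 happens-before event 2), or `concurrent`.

Initial: VV[0]=[0, 0, 0, 0]
Initial: VV[1]=[0, 0, 0, 0]
Initial: VV[2]=[0, 0, 0, 0]
Initial: VV[3]=[0, 0, 0, 0]
Event 1: LOCAL 2: VV[2][2]++ -> VV[2]=[0, 0, 1, 0]
Event 2: SEND 2->1: VV[2][2]++ -> VV[2]=[0, 0, 2, 0], msg_vec=[0, 0, 2, 0]; VV[1]=max(VV[1],msg_vec) then VV[1][1]++ -> VV[1]=[0, 1, 2, 0]
Event 3: SEND 0->3: VV[0][0]++ -> VV[0]=[1, 0, 0, 0], msg_vec=[1, 0, 0, 0]; VV[3]=max(VV[3],msg_vec) then VV[3][3]++ -> VV[3]=[1, 0, 0, 1]
Event 4: SEND 3->2: VV[3][3]++ -> VV[3]=[1, 0, 0, 2], msg_vec=[1, 0, 0, 2]; VV[2]=max(VV[2],msg_vec) then VV[2][2]++ -> VV[2]=[1, 0, 3, 2]
Event 5: LOCAL 3: VV[3][3]++ -> VV[3]=[1, 0, 0, 3]
Event 6: LOCAL 3: VV[3][3]++ -> VV[3]=[1, 0, 0, 4]
Event 7: LOCAL 3: VV[3][3]++ -> VV[3]=[1, 0, 0, 5]
Event 8: SEND 1->0: VV[1][1]++ -> VV[1]=[0, 2, 2, 0], msg_vec=[0, 2, 2, 0]; VV[0]=max(VV[0],msg_vec) then VV[0][0]++ -> VV[0]=[2, 2, 2, 0]
Event 9: SEND 1->0: VV[1][1]++ -> VV[1]=[0, 3, 2, 0], msg_vec=[0, 3, 2, 0]; VV[0]=max(VV[0],msg_vec) then VV[0][0]++ -> VV[0]=[3, 3, 2, 0]
Event 2 stamp: [0, 0, 2, 0]
Event 4 stamp: [1, 0, 0, 2]
[0, 0, 2, 0] <= [1, 0, 0, 2]? False
[1, 0, 0, 2] <= [0, 0, 2, 0]? False
Relation: concurrent

Answer: concurrent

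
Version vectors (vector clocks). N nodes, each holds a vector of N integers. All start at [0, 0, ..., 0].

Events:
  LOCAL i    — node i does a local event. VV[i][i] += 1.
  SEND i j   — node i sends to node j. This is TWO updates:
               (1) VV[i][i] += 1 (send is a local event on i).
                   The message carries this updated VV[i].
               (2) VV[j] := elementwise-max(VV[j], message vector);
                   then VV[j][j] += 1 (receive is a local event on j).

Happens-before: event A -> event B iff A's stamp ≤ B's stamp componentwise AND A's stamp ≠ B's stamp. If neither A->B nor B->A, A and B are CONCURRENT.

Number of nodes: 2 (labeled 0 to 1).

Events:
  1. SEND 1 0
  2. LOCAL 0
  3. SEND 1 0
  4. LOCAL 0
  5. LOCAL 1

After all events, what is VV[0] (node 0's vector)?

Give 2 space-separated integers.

Answer: 4 2

Derivation:
Initial: VV[0]=[0, 0]
Initial: VV[1]=[0, 0]
Event 1: SEND 1->0: VV[1][1]++ -> VV[1]=[0, 1], msg_vec=[0, 1]; VV[0]=max(VV[0],msg_vec) then VV[0][0]++ -> VV[0]=[1, 1]
Event 2: LOCAL 0: VV[0][0]++ -> VV[0]=[2, 1]
Event 3: SEND 1->0: VV[1][1]++ -> VV[1]=[0, 2], msg_vec=[0, 2]; VV[0]=max(VV[0],msg_vec) then VV[0][0]++ -> VV[0]=[3, 2]
Event 4: LOCAL 0: VV[0][0]++ -> VV[0]=[4, 2]
Event 5: LOCAL 1: VV[1][1]++ -> VV[1]=[0, 3]
Final vectors: VV[0]=[4, 2]; VV[1]=[0, 3]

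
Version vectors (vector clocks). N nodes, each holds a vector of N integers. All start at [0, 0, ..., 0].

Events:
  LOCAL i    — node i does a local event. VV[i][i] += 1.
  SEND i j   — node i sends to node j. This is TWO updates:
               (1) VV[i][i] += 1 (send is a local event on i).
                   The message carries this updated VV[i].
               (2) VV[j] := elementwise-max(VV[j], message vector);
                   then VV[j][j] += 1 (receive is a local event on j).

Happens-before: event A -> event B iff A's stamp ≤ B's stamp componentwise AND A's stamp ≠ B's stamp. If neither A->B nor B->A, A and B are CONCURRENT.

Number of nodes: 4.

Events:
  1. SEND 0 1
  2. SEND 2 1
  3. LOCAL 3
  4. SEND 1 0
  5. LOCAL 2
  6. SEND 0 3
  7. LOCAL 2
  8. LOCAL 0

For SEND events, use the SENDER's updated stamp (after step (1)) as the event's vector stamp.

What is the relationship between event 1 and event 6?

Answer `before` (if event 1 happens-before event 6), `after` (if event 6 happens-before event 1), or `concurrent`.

Answer: before

Derivation:
Initial: VV[0]=[0, 0, 0, 0]
Initial: VV[1]=[0, 0, 0, 0]
Initial: VV[2]=[0, 0, 0, 0]
Initial: VV[3]=[0, 0, 0, 0]
Event 1: SEND 0->1: VV[0][0]++ -> VV[0]=[1, 0, 0, 0], msg_vec=[1, 0, 0, 0]; VV[1]=max(VV[1],msg_vec) then VV[1][1]++ -> VV[1]=[1, 1, 0, 0]
Event 2: SEND 2->1: VV[2][2]++ -> VV[2]=[0, 0, 1, 0], msg_vec=[0, 0, 1, 0]; VV[1]=max(VV[1],msg_vec) then VV[1][1]++ -> VV[1]=[1, 2, 1, 0]
Event 3: LOCAL 3: VV[3][3]++ -> VV[3]=[0, 0, 0, 1]
Event 4: SEND 1->0: VV[1][1]++ -> VV[1]=[1, 3, 1, 0], msg_vec=[1, 3, 1, 0]; VV[0]=max(VV[0],msg_vec) then VV[0][0]++ -> VV[0]=[2, 3, 1, 0]
Event 5: LOCAL 2: VV[2][2]++ -> VV[2]=[0, 0, 2, 0]
Event 6: SEND 0->3: VV[0][0]++ -> VV[0]=[3, 3, 1, 0], msg_vec=[3, 3, 1, 0]; VV[3]=max(VV[3],msg_vec) then VV[3][3]++ -> VV[3]=[3, 3, 1, 2]
Event 7: LOCAL 2: VV[2][2]++ -> VV[2]=[0, 0, 3, 0]
Event 8: LOCAL 0: VV[0][0]++ -> VV[0]=[4, 3, 1, 0]
Event 1 stamp: [1, 0, 0, 0]
Event 6 stamp: [3, 3, 1, 0]
[1, 0, 0, 0] <= [3, 3, 1, 0]? True
[3, 3, 1, 0] <= [1, 0, 0, 0]? False
Relation: before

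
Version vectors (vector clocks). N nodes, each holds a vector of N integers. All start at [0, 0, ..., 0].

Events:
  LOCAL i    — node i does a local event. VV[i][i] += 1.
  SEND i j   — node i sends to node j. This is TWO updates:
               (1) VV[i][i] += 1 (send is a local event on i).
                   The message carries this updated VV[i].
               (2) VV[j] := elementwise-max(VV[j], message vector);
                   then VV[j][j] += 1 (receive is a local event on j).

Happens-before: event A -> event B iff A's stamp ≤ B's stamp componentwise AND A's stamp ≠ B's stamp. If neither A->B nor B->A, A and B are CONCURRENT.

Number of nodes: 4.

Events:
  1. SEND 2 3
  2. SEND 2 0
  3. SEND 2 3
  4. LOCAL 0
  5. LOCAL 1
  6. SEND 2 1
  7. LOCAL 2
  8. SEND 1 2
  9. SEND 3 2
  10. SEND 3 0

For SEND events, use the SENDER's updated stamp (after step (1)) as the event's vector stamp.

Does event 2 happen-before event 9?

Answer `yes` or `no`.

Initial: VV[0]=[0, 0, 0, 0]
Initial: VV[1]=[0, 0, 0, 0]
Initial: VV[2]=[0, 0, 0, 0]
Initial: VV[3]=[0, 0, 0, 0]
Event 1: SEND 2->3: VV[2][2]++ -> VV[2]=[0, 0, 1, 0], msg_vec=[0, 0, 1, 0]; VV[3]=max(VV[3],msg_vec) then VV[3][3]++ -> VV[3]=[0, 0, 1, 1]
Event 2: SEND 2->0: VV[2][2]++ -> VV[2]=[0, 0, 2, 0], msg_vec=[0, 0, 2, 0]; VV[0]=max(VV[0],msg_vec) then VV[0][0]++ -> VV[0]=[1, 0, 2, 0]
Event 3: SEND 2->3: VV[2][2]++ -> VV[2]=[0, 0, 3, 0], msg_vec=[0, 0, 3, 0]; VV[3]=max(VV[3],msg_vec) then VV[3][3]++ -> VV[3]=[0, 0, 3, 2]
Event 4: LOCAL 0: VV[0][0]++ -> VV[0]=[2, 0, 2, 0]
Event 5: LOCAL 1: VV[1][1]++ -> VV[1]=[0, 1, 0, 0]
Event 6: SEND 2->1: VV[2][2]++ -> VV[2]=[0, 0, 4, 0], msg_vec=[0, 0, 4, 0]; VV[1]=max(VV[1],msg_vec) then VV[1][1]++ -> VV[1]=[0, 2, 4, 0]
Event 7: LOCAL 2: VV[2][2]++ -> VV[2]=[0, 0, 5, 0]
Event 8: SEND 1->2: VV[1][1]++ -> VV[1]=[0, 3, 4, 0], msg_vec=[0, 3, 4, 0]; VV[2]=max(VV[2],msg_vec) then VV[2][2]++ -> VV[2]=[0, 3, 6, 0]
Event 9: SEND 3->2: VV[3][3]++ -> VV[3]=[0, 0, 3, 3], msg_vec=[0, 0, 3, 3]; VV[2]=max(VV[2],msg_vec) then VV[2][2]++ -> VV[2]=[0, 3, 7, 3]
Event 10: SEND 3->0: VV[3][3]++ -> VV[3]=[0, 0, 3, 4], msg_vec=[0, 0, 3, 4]; VV[0]=max(VV[0],msg_vec) then VV[0][0]++ -> VV[0]=[3, 0, 3, 4]
Event 2 stamp: [0, 0, 2, 0]
Event 9 stamp: [0, 0, 3, 3]
[0, 0, 2, 0] <= [0, 0, 3, 3]? True. Equal? False. Happens-before: True

Answer: yes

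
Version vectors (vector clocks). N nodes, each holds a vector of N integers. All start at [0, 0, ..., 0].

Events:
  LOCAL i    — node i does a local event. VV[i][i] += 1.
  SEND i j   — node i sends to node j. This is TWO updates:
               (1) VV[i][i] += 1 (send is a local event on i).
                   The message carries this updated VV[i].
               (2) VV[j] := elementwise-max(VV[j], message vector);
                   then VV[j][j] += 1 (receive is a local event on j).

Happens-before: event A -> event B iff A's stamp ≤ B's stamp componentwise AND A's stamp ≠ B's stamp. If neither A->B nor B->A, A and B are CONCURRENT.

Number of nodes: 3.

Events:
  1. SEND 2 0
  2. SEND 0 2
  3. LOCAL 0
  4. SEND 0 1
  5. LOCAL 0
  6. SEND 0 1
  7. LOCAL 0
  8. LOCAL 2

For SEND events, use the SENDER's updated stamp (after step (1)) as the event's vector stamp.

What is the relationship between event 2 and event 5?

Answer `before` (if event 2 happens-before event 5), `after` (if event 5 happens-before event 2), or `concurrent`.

Answer: before

Derivation:
Initial: VV[0]=[0, 0, 0]
Initial: VV[1]=[0, 0, 0]
Initial: VV[2]=[0, 0, 0]
Event 1: SEND 2->0: VV[2][2]++ -> VV[2]=[0, 0, 1], msg_vec=[0, 0, 1]; VV[0]=max(VV[0],msg_vec) then VV[0][0]++ -> VV[0]=[1, 0, 1]
Event 2: SEND 0->2: VV[0][0]++ -> VV[0]=[2, 0, 1], msg_vec=[2, 0, 1]; VV[2]=max(VV[2],msg_vec) then VV[2][2]++ -> VV[2]=[2, 0, 2]
Event 3: LOCAL 0: VV[0][0]++ -> VV[0]=[3, 0, 1]
Event 4: SEND 0->1: VV[0][0]++ -> VV[0]=[4, 0, 1], msg_vec=[4, 0, 1]; VV[1]=max(VV[1],msg_vec) then VV[1][1]++ -> VV[1]=[4, 1, 1]
Event 5: LOCAL 0: VV[0][0]++ -> VV[0]=[5, 0, 1]
Event 6: SEND 0->1: VV[0][0]++ -> VV[0]=[6, 0, 1], msg_vec=[6, 0, 1]; VV[1]=max(VV[1],msg_vec) then VV[1][1]++ -> VV[1]=[6, 2, 1]
Event 7: LOCAL 0: VV[0][0]++ -> VV[0]=[7, 0, 1]
Event 8: LOCAL 2: VV[2][2]++ -> VV[2]=[2, 0, 3]
Event 2 stamp: [2, 0, 1]
Event 5 stamp: [5, 0, 1]
[2, 0, 1] <= [5, 0, 1]? True
[5, 0, 1] <= [2, 0, 1]? False
Relation: before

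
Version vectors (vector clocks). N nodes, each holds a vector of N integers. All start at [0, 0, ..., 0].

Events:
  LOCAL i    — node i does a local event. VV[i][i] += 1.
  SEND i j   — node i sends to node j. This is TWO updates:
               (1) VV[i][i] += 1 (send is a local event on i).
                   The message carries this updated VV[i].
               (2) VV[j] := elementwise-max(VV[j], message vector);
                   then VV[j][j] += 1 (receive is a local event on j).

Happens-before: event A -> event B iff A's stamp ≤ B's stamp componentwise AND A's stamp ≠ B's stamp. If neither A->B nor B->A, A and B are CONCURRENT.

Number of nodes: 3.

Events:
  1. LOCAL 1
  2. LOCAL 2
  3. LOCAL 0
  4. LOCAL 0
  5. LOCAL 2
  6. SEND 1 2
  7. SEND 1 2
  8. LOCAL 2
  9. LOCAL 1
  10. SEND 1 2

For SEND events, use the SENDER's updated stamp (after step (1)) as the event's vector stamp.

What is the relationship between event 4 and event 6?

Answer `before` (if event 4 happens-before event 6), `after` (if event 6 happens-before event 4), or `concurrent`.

Initial: VV[0]=[0, 0, 0]
Initial: VV[1]=[0, 0, 0]
Initial: VV[2]=[0, 0, 0]
Event 1: LOCAL 1: VV[1][1]++ -> VV[1]=[0, 1, 0]
Event 2: LOCAL 2: VV[2][2]++ -> VV[2]=[0, 0, 1]
Event 3: LOCAL 0: VV[0][0]++ -> VV[0]=[1, 0, 0]
Event 4: LOCAL 0: VV[0][0]++ -> VV[0]=[2, 0, 0]
Event 5: LOCAL 2: VV[2][2]++ -> VV[2]=[0, 0, 2]
Event 6: SEND 1->2: VV[1][1]++ -> VV[1]=[0, 2, 0], msg_vec=[0, 2, 0]; VV[2]=max(VV[2],msg_vec) then VV[2][2]++ -> VV[2]=[0, 2, 3]
Event 7: SEND 1->2: VV[1][1]++ -> VV[1]=[0, 3, 0], msg_vec=[0, 3, 0]; VV[2]=max(VV[2],msg_vec) then VV[2][2]++ -> VV[2]=[0, 3, 4]
Event 8: LOCAL 2: VV[2][2]++ -> VV[2]=[0, 3, 5]
Event 9: LOCAL 1: VV[1][1]++ -> VV[1]=[0, 4, 0]
Event 10: SEND 1->2: VV[1][1]++ -> VV[1]=[0, 5, 0], msg_vec=[0, 5, 0]; VV[2]=max(VV[2],msg_vec) then VV[2][2]++ -> VV[2]=[0, 5, 6]
Event 4 stamp: [2, 0, 0]
Event 6 stamp: [0, 2, 0]
[2, 0, 0] <= [0, 2, 0]? False
[0, 2, 0] <= [2, 0, 0]? False
Relation: concurrent

Answer: concurrent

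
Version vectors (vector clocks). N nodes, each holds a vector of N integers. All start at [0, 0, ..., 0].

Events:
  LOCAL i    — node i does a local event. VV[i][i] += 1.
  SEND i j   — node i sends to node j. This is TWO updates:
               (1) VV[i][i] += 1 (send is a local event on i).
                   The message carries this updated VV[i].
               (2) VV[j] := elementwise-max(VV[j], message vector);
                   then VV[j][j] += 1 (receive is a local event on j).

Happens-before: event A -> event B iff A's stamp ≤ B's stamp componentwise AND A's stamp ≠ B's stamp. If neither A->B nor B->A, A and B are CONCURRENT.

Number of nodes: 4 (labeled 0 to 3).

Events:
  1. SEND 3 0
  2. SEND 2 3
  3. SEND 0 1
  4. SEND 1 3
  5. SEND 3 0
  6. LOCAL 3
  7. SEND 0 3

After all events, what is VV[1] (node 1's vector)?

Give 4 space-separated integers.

Answer: 2 2 0 1

Derivation:
Initial: VV[0]=[0, 0, 0, 0]
Initial: VV[1]=[0, 0, 0, 0]
Initial: VV[2]=[0, 0, 0, 0]
Initial: VV[3]=[0, 0, 0, 0]
Event 1: SEND 3->0: VV[3][3]++ -> VV[3]=[0, 0, 0, 1], msg_vec=[0, 0, 0, 1]; VV[0]=max(VV[0],msg_vec) then VV[0][0]++ -> VV[0]=[1, 0, 0, 1]
Event 2: SEND 2->3: VV[2][2]++ -> VV[2]=[0, 0, 1, 0], msg_vec=[0, 0, 1, 0]; VV[3]=max(VV[3],msg_vec) then VV[3][3]++ -> VV[3]=[0, 0, 1, 2]
Event 3: SEND 0->1: VV[0][0]++ -> VV[0]=[2, 0, 0, 1], msg_vec=[2, 0, 0, 1]; VV[1]=max(VV[1],msg_vec) then VV[1][1]++ -> VV[1]=[2, 1, 0, 1]
Event 4: SEND 1->3: VV[1][1]++ -> VV[1]=[2, 2, 0, 1], msg_vec=[2, 2, 0, 1]; VV[3]=max(VV[3],msg_vec) then VV[3][3]++ -> VV[3]=[2, 2, 1, 3]
Event 5: SEND 3->0: VV[3][3]++ -> VV[3]=[2, 2, 1, 4], msg_vec=[2, 2, 1, 4]; VV[0]=max(VV[0],msg_vec) then VV[0][0]++ -> VV[0]=[3, 2, 1, 4]
Event 6: LOCAL 3: VV[3][3]++ -> VV[3]=[2, 2, 1, 5]
Event 7: SEND 0->3: VV[0][0]++ -> VV[0]=[4, 2, 1, 4], msg_vec=[4, 2, 1, 4]; VV[3]=max(VV[3],msg_vec) then VV[3][3]++ -> VV[3]=[4, 2, 1, 6]
Final vectors: VV[0]=[4, 2, 1, 4]; VV[1]=[2, 2, 0, 1]; VV[2]=[0, 0, 1, 0]; VV[3]=[4, 2, 1, 6]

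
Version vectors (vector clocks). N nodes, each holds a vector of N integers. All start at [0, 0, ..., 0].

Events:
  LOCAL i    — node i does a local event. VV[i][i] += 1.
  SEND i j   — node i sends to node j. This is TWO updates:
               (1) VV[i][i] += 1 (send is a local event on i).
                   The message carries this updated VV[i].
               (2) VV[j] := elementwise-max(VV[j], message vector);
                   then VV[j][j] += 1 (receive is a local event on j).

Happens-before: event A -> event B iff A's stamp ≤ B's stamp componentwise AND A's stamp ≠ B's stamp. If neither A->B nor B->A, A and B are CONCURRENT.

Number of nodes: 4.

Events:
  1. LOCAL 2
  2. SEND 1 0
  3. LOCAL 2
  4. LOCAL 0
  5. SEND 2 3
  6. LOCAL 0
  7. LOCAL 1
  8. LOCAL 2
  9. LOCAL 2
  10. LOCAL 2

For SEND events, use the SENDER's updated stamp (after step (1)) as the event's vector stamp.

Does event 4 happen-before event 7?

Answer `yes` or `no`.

Initial: VV[0]=[0, 0, 0, 0]
Initial: VV[1]=[0, 0, 0, 0]
Initial: VV[2]=[0, 0, 0, 0]
Initial: VV[3]=[0, 0, 0, 0]
Event 1: LOCAL 2: VV[2][2]++ -> VV[2]=[0, 0, 1, 0]
Event 2: SEND 1->0: VV[1][1]++ -> VV[1]=[0, 1, 0, 0], msg_vec=[0, 1, 0, 0]; VV[0]=max(VV[0],msg_vec) then VV[0][0]++ -> VV[0]=[1, 1, 0, 0]
Event 3: LOCAL 2: VV[2][2]++ -> VV[2]=[0, 0, 2, 0]
Event 4: LOCAL 0: VV[0][0]++ -> VV[0]=[2, 1, 0, 0]
Event 5: SEND 2->3: VV[2][2]++ -> VV[2]=[0, 0, 3, 0], msg_vec=[0, 0, 3, 0]; VV[3]=max(VV[3],msg_vec) then VV[3][3]++ -> VV[3]=[0, 0, 3, 1]
Event 6: LOCAL 0: VV[0][0]++ -> VV[0]=[3, 1, 0, 0]
Event 7: LOCAL 1: VV[1][1]++ -> VV[1]=[0, 2, 0, 0]
Event 8: LOCAL 2: VV[2][2]++ -> VV[2]=[0, 0, 4, 0]
Event 9: LOCAL 2: VV[2][2]++ -> VV[2]=[0, 0, 5, 0]
Event 10: LOCAL 2: VV[2][2]++ -> VV[2]=[0, 0, 6, 0]
Event 4 stamp: [2, 1, 0, 0]
Event 7 stamp: [0, 2, 0, 0]
[2, 1, 0, 0] <= [0, 2, 0, 0]? False. Equal? False. Happens-before: False

Answer: no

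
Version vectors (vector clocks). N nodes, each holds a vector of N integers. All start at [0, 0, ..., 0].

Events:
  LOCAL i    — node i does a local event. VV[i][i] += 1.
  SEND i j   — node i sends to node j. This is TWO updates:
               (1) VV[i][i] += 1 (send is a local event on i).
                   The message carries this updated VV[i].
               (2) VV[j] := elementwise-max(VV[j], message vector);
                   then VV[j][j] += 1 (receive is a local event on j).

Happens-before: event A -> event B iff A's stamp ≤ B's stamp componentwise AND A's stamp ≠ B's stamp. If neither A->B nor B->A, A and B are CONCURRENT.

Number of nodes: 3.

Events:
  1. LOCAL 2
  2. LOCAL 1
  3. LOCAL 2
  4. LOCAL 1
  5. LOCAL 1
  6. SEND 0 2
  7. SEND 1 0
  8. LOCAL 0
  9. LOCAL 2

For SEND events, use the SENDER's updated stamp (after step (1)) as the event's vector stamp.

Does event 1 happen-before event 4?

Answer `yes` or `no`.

Answer: no

Derivation:
Initial: VV[0]=[0, 0, 0]
Initial: VV[1]=[0, 0, 0]
Initial: VV[2]=[0, 0, 0]
Event 1: LOCAL 2: VV[2][2]++ -> VV[2]=[0, 0, 1]
Event 2: LOCAL 1: VV[1][1]++ -> VV[1]=[0, 1, 0]
Event 3: LOCAL 2: VV[2][2]++ -> VV[2]=[0, 0, 2]
Event 4: LOCAL 1: VV[1][1]++ -> VV[1]=[0, 2, 0]
Event 5: LOCAL 1: VV[1][1]++ -> VV[1]=[0, 3, 0]
Event 6: SEND 0->2: VV[0][0]++ -> VV[0]=[1, 0, 0], msg_vec=[1, 0, 0]; VV[2]=max(VV[2],msg_vec) then VV[2][2]++ -> VV[2]=[1, 0, 3]
Event 7: SEND 1->0: VV[1][1]++ -> VV[1]=[0, 4, 0], msg_vec=[0, 4, 0]; VV[0]=max(VV[0],msg_vec) then VV[0][0]++ -> VV[0]=[2, 4, 0]
Event 8: LOCAL 0: VV[0][0]++ -> VV[0]=[3, 4, 0]
Event 9: LOCAL 2: VV[2][2]++ -> VV[2]=[1, 0, 4]
Event 1 stamp: [0, 0, 1]
Event 4 stamp: [0, 2, 0]
[0, 0, 1] <= [0, 2, 0]? False. Equal? False. Happens-before: False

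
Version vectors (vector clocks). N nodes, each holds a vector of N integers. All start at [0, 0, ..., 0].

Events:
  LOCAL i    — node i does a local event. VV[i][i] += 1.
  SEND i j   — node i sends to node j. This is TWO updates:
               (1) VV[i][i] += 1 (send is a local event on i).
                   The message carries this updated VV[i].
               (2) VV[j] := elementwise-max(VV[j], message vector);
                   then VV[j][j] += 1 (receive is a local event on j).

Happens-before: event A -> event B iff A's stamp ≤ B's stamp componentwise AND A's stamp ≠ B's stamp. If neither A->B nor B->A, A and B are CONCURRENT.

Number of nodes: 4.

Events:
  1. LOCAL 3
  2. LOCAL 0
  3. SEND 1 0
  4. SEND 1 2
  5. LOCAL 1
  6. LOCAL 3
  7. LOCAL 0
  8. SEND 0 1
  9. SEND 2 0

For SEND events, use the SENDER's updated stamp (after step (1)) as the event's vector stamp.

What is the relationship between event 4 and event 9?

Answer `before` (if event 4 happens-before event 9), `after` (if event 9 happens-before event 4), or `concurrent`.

Answer: before

Derivation:
Initial: VV[0]=[0, 0, 0, 0]
Initial: VV[1]=[0, 0, 0, 0]
Initial: VV[2]=[0, 0, 0, 0]
Initial: VV[3]=[0, 0, 0, 0]
Event 1: LOCAL 3: VV[3][3]++ -> VV[3]=[0, 0, 0, 1]
Event 2: LOCAL 0: VV[0][0]++ -> VV[0]=[1, 0, 0, 0]
Event 3: SEND 1->0: VV[1][1]++ -> VV[1]=[0, 1, 0, 0], msg_vec=[0, 1, 0, 0]; VV[0]=max(VV[0],msg_vec) then VV[0][0]++ -> VV[0]=[2, 1, 0, 0]
Event 4: SEND 1->2: VV[1][1]++ -> VV[1]=[0, 2, 0, 0], msg_vec=[0, 2, 0, 0]; VV[2]=max(VV[2],msg_vec) then VV[2][2]++ -> VV[2]=[0, 2, 1, 0]
Event 5: LOCAL 1: VV[1][1]++ -> VV[1]=[0, 3, 0, 0]
Event 6: LOCAL 3: VV[3][3]++ -> VV[3]=[0, 0, 0, 2]
Event 7: LOCAL 0: VV[0][0]++ -> VV[0]=[3, 1, 0, 0]
Event 8: SEND 0->1: VV[0][0]++ -> VV[0]=[4, 1, 0, 0], msg_vec=[4, 1, 0, 0]; VV[1]=max(VV[1],msg_vec) then VV[1][1]++ -> VV[1]=[4, 4, 0, 0]
Event 9: SEND 2->0: VV[2][2]++ -> VV[2]=[0, 2, 2, 0], msg_vec=[0, 2, 2, 0]; VV[0]=max(VV[0],msg_vec) then VV[0][0]++ -> VV[0]=[5, 2, 2, 0]
Event 4 stamp: [0, 2, 0, 0]
Event 9 stamp: [0, 2, 2, 0]
[0, 2, 0, 0] <= [0, 2, 2, 0]? True
[0, 2, 2, 0] <= [0, 2, 0, 0]? False
Relation: before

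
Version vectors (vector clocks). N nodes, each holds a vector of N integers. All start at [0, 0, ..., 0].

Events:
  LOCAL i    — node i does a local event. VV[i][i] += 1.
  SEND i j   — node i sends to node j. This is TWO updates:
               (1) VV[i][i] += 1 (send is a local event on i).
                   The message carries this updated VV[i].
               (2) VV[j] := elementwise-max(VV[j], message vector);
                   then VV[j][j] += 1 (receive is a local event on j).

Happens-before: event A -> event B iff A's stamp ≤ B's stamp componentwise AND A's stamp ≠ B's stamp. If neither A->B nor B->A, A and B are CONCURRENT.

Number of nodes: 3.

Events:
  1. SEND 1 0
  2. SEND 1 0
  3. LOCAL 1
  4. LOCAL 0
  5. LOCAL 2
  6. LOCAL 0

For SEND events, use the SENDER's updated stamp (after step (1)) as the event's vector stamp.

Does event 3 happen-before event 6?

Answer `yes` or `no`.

Answer: no

Derivation:
Initial: VV[0]=[0, 0, 0]
Initial: VV[1]=[0, 0, 0]
Initial: VV[2]=[0, 0, 0]
Event 1: SEND 1->0: VV[1][1]++ -> VV[1]=[0, 1, 0], msg_vec=[0, 1, 0]; VV[0]=max(VV[0],msg_vec) then VV[0][0]++ -> VV[0]=[1, 1, 0]
Event 2: SEND 1->0: VV[1][1]++ -> VV[1]=[0, 2, 0], msg_vec=[0, 2, 0]; VV[0]=max(VV[0],msg_vec) then VV[0][0]++ -> VV[0]=[2, 2, 0]
Event 3: LOCAL 1: VV[1][1]++ -> VV[1]=[0, 3, 0]
Event 4: LOCAL 0: VV[0][0]++ -> VV[0]=[3, 2, 0]
Event 5: LOCAL 2: VV[2][2]++ -> VV[2]=[0, 0, 1]
Event 6: LOCAL 0: VV[0][0]++ -> VV[0]=[4, 2, 0]
Event 3 stamp: [0, 3, 0]
Event 6 stamp: [4, 2, 0]
[0, 3, 0] <= [4, 2, 0]? False. Equal? False. Happens-before: False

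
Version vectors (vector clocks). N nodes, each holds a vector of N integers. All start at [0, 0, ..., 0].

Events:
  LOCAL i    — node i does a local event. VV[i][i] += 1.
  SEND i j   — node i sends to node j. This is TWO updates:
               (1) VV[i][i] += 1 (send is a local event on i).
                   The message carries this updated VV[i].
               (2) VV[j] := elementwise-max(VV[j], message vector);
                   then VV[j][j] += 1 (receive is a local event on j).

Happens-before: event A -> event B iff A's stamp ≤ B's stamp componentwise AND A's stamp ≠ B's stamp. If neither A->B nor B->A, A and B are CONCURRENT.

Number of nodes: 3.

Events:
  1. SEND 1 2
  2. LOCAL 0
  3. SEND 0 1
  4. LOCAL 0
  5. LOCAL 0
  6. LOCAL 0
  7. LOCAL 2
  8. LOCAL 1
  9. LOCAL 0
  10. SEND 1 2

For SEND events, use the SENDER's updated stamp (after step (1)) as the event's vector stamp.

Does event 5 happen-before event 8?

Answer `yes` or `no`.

Answer: no

Derivation:
Initial: VV[0]=[0, 0, 0]
Initial: VV[1]=[0, 0, 0]
Initial: VV[2]=[0, 0, 0]
Event 1: SEND 1->2: VV[1][1]++ -> VV[1]=[0, 1, 0], msg_vec=[0, 1, 0]; VV[2]=max(VV[2],msg_vec) then VV[2][2]++ -> VV[2]=[0, 1, 1]
Event 2: LOCAL 0: VV[0][0]++ -> VV[0]=[1, 0, 0]
Event 3: SEND 0->1: VV[0][0]++ -> VV[0]=[2, 0, 0], msg_vec=[2, 0, 0]; VV[1]=max(VV[1],msg_vec) then VV[1][1]++ -> VV[1]=[2, 2, 0]
Event 4: LOCAL 0: VV[0][0]++ -> VV[0]=[3, 0, 0]
Event 5: LOCAL 0: VV[0][0]++ -> VV[0]=[4, 0, 0]
Event 6: LOCAL 0: VV[0][0]++ -> VV[0]=[5, 0, 0]
Event 7: LOCAL 2: VV[2][2]++ -> VV[2]=[0, 1, 2]
Event 8: LOCAL 1: VV[1][1]++ -> VV[1]=[2, 3, 0]
Event 9: LOCAL 0: VV[0][0]++ -> VV[0]=[6, 0, 0]
Event 10: SEND 1->2: VV[1][1]++ -> VV[1]=[2, 4, 0], msg_vec=[2, 4, 0]; VV[2]=max(VV[2],msg_vec) then VV[2][2]++ -> VV[2]=[2, 4, 3]
Event 5 stamp: [4, 0, 0]
Event 8 stamp: [2, 3, 0]
[4, 0, 0] <= [2, 3, 0]? False. Equal? False. Happens-before: False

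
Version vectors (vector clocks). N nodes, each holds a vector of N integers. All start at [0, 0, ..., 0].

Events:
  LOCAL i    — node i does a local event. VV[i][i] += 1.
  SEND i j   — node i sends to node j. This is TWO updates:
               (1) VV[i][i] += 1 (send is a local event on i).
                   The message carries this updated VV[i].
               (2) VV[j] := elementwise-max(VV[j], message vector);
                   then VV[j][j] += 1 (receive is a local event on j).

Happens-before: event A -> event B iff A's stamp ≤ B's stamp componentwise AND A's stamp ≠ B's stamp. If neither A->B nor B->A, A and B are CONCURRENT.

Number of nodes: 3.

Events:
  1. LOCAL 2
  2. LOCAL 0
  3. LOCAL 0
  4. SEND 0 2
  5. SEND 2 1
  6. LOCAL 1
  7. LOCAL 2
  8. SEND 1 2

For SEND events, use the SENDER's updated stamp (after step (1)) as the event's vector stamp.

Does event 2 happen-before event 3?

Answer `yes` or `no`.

Answer: yes

Derivation:
Initial: VV[0]=[0, 0, 0]
Initial: VV[1]=[0, 0, 0]
Initial: VV[2]=[0, 0, 0]
Event 1: LOCAL 2: VV[2][2]++ -> VV[2]=[0, 0, 1]
Event 2: LOCAL 0: VV[0][0]++ -> VV[0]=[1, 0, 0]
Event 3: LOCAL 0: VV[0][0]++ -> VV[0]=[2, 0, 0]
Event 4: SEND 0->2: VV[0][0]++ -> VV[0]=[3, 0, 0], msg_vec=[3, 0, 0]; VV[2]=max(VV[2],msg_vec) then VV[2][2]++ -> VV[2]=[3, 0, 2]
Event 5: SEND 2->1: VV[2][2]++ -> VV[2]=[3, 0, 3], msg_vec=[3, 0, 3]; VV[1]=max(VV[1],msg_vec) then VV[1][1]++ -> VV[1]=[3, 1, 3]
Event 6: LOCAL 1: VV[1][1]++ -> VV[1]=[3, 2, 3]
Event 7: LOCAL 2: VV[2][2]++ -> VV[2]=[3, 0, 4]
Event 8: SEND 1->2: VV[1][1]++ -> VV[1]=[3, 3, 3], msg_vec=[3, 3, 3]; VV[2]=max(VV[2],msg_vec) then VV[2][2]++ -> VV[2]=[3, 3, 5]
Event 2 stamp: [1, 0, 0]
Event 3 stamp: [2, 0, 0]
[1, 0, 0] <= [2, 0, 0]? True. Equal? False. Happens-before: True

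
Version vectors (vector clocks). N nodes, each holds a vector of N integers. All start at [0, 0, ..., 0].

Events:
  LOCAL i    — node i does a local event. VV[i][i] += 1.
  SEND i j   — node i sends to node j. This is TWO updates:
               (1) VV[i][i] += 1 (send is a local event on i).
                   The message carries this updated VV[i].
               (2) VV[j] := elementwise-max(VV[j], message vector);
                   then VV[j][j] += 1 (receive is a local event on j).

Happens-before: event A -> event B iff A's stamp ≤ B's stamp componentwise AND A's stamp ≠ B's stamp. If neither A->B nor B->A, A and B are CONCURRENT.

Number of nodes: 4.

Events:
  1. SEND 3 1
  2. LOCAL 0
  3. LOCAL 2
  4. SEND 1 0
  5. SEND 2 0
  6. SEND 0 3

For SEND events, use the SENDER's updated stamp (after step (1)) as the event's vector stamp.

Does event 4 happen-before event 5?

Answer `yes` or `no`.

Initial: VV[0]=[0, 0, 0, 0]
Initial: VV[1]=[0, 0, 0, 0]
Initial: VV[2]=[0, 0, 0, 0]
Initial: VV[3]=[0, 0, 0, 0]
Event 1: SEND 3->1: VV[3][3]++ -> VV[3]=[0, 0, 0, 1], msg_vec=[0, 0, 0, 1]; VV[1]=max(VV[1],msg_vec) then VV[1][1]++ -> VV[1]=[0, 1, 0, 1]
Event 2: LOCAL 0: VV[0][0]++ -> VV[0]=[1, 0, 0, 0]
Event 3: LOCAL 2: VV[2][2]++ -> VV[2]=[0, 0, 1, 0]
Event 4: SEND 1->0: VV[1][1]++ -> VV[1]=[0, 2, 0, 1], msg_vec=[0, 2, 0, 1]; VV[0]=max(VV[0],msg_vec) then VV[0][0]++ -> VV[0]=[2, 2, 0, 1]
Event 5: SEND 2->0: VV[2][2]++ -> VV[2]=[0, 0, 2, 0], msg_vec=[0, 0, 2, 0]; VV[0]=max(VV[0],msg_vec) then VV[0][0]++ -> VV[0]=[3, 2, 2, 1]
Event 6: SEND 0->3: VV[0][0]++ -> VV[0]=[4, 2, 2, 1], msg_vec=[4, 2, 2, 1]; VV[3]=max(VV[3],msg_vec) then VV[3][3]++ -> VV[3]=[4, 2, 2, 2]
Event 4 stamp: [0, 2, 0, 1]
Event 5 stamp: [0, 0, 2, 0]
[0, 2, 0, 1] <= [0, 0, 2, 0]? False. Equal? False. Happens-before: False

Answer: no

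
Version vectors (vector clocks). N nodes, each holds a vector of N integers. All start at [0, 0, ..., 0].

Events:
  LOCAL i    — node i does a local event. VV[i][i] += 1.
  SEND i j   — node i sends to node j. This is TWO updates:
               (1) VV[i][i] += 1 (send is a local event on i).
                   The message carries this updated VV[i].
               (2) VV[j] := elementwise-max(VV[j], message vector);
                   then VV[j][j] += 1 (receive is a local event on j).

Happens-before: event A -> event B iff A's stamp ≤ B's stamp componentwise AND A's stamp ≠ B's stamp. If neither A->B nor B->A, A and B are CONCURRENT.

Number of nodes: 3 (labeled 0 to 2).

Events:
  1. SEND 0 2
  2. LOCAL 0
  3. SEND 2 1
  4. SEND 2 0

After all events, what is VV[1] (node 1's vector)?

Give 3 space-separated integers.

Answer: 1 1 2

Derivation:
Initial: VV[0]=[0, 0, 0]
Initial: VV[1]=[0, 0, 0]
Initial: VV[2]=[0, 0, 0]
Event 1: SEND 0->2: VV[0][0]++ -> VV[0]=[1, 0, 0], msg_vec=[1, 0, 0]; VV[2]=max(VV[2],msg_vec) then VV[2][2]++ -> VV[2]=[1, 0, 1]
Event 2: LOCAL 0: VV[0][0]++ -> VV[0]=[2, 0, 0]
Event 3: SEND 2->1: VV[2][2]++ -> VV[2]=[1, 0, 2], msg_vec=[1, 0, 2]; VV[1]=max(VV[1],msg_vec) then VV[1][1]++ -> VV[1]=[1, 1, 2]
Event 4: SEND 2->0: VV[2][2]++ -> VV[2]=[1, 0, 3], msg_vec=[1, 0, 3]; VV[0]=max(VV[0],msg_vec) then VV[0][0]++ -> VV[0]=[3, 0, 3]
Final vectors: VV[0]=[3, 0, 3]; VV[1]=[1, 1, 2]; VV[2]=[1, 0, 3]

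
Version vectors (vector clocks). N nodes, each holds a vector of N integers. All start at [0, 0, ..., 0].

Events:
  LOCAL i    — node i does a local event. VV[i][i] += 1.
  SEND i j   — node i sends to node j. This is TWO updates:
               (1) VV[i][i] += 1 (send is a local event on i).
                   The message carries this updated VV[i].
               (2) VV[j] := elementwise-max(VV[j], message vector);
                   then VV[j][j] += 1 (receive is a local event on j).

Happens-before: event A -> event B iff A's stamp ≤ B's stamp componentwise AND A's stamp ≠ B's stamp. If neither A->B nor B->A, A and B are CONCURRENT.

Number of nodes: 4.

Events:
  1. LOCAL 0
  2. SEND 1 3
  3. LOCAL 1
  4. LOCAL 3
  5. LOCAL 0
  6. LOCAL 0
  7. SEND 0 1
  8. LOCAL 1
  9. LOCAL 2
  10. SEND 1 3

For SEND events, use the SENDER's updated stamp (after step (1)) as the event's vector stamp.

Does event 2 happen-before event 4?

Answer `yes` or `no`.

Initial: VV[0]=[0, 0, 0, 0]
Initial: VV[1]=[0, 0, 0, 0]
Initial: VV[2]=[0, 0, 0, 0]
Initial: VV[3]=[0, 0, 0, 0]
Event 1: LOCAL 0: VV[0][0]++ -> VV[0]=[1, 0, 0, 0]
Event 2: SEND 1->3: VV[1][1]++ -> VV[1]=[0, 1, 0, 0], msg_vec=[0, 1, 0, 0]; VV[3]=max(VV[3],msg_vec) then VV[3][3]++ -> VV[3]=[0, 1, 0, 1]
Event 3: LOCAL 1: VV[1][1]++ -> VV[1]=[0, 2, 0, 0]
Event 4: LOCAL 3: VV[3][3]++ -> VV[3]=[0, 1, 0, 2]
Event 5: LOCAL 0: VV[0][0]++ -> VV[0]=[2, 0, 0, 0]
Event 6: LOCAL 0: VV[0][0]++ -> VV[0]=[3, 0, 0, 0]
Event 7: SEND 0->1: VV[0][0]++ -> VV[0]=[4, 0, 0, 0], msg_vec=[4, 0, 0, 0]; VV[1]=max(VV[1],msg_vec) then VV[1][1]++ -> VV[1]=[4, 3, 0, 0]
Event 8: LOCAL 1: VV[1][1]++ -> VV[1]=[4, 4, 0, 0]
Event 9: LOCAL 2: VV[2][2]++ -> VV[2]=[0, 0, 1, 0]
Event 10: SEND 1->3: VV[1][1]++ -> VV[1]=[4, 5, 0, 0], msg_vec=[4, 5, 0, 0]; VV[3]=max(VV[3],msg_vec) then VV[3][3]++ -> VV[3]=[4, 5, 0, 3]
Event 2 stamp: [0, 1, 0, 0]
Event 4 stamp: [0, 1, 0, 2]
[0, 1, 0, 0] <= [0, 1, 0, 2]? True. Equal? False. Happens-before: True

Answer: yes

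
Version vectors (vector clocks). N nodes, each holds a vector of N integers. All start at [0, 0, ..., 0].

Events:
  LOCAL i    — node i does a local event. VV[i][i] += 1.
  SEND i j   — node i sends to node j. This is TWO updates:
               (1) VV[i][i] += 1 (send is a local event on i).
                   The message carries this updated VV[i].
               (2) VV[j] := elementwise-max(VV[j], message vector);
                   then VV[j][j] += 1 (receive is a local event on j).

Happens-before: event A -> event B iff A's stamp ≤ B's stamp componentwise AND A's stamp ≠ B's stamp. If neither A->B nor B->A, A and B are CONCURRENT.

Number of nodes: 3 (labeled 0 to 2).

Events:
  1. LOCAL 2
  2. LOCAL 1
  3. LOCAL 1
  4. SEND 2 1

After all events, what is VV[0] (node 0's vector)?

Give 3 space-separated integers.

Initial: VV[0]=[0, 0, 0]
Initial: VV[1]=[0, 0, 0]
Initial: VV[2]=[0, 0, 0]
Event 1: LOCAL 2: VV[2][2]++ -> VV[2]=[0, 0, 1]
Event 2: LOCAL 1: VV[1][1]++ -> VV[1]=[0, 1, 0]
Event 3: LOCAL 1: VV[1][1]++ -> VV[1]=[0, 2, 0]
Event 4: SEND 2->1: VV[2][2]++ -> VV[2]=[0, 0, 2], msg_vec=[0, 0, 2]; VV[1]=max(VV[1],msg_vec) then VV[1][1]++ -> VV[1]=[0, 3, 2]
Final vectors: VV[0]=[0, 0, 0]; VV[1]=[0, 3, 2]; VV[2]=[0, 0, 2]

Answer: 0 0 0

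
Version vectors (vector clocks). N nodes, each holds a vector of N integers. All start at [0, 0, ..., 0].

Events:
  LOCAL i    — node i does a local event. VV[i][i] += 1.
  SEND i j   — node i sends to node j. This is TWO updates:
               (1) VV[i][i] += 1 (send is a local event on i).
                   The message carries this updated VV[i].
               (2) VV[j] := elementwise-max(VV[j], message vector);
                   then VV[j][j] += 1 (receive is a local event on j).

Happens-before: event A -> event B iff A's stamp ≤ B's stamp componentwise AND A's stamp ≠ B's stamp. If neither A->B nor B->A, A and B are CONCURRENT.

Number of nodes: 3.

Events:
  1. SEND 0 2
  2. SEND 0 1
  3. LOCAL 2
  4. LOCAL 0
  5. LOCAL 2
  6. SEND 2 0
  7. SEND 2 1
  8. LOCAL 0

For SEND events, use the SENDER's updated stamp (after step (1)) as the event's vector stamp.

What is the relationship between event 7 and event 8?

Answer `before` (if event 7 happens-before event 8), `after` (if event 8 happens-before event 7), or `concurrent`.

Answer: concurrent

Derivation:
Initial: VV[0]=[0, 0, 0]
Initial: VV[1]=[0, 0, 0]
Initial: VV[2]=[0, 0, 0]
Event 1: SEND 0->2: VV[0][0]++ -> VV[0]=[1, 0, 0], msg_vec=[1, 0, 0]; VV[2]=max(VV[2],msg_vec) then VV[2][2]++ -> VV[2]=[1, 0, 1]
Event 2: SEND 0->1: VV[0][0]++ -> VV[0]=[2, 0, 0], msg_vec=[2, 0, 0]; VV[1]=max(VV[1],msg_vec) then VV[1][1]++ -> VV[1]=[2, 1, 0]
Event 3: LOCAL 2: VV[2][2]++ -> VV[2]=[1, 0, 2]
Event 4: LOCAL 0: VV[0][0]++ -> VV[0]=[3, 0, 0]
Event 5: LOCAL 2: VV[2][2]++ -> VV[2]=[1, 0, 3]
Event 6: SEND 2->0: VV[2][2]++ -> VV[2]=[1, 0, 4], msg_vec=[1, 0, 4]; VV[0]=max(VV[0],msg_vec) then VV[0][0]++ -> VV[0]=[4, 0, 4]
Event 7: SEND 2->1: VV[2][2]++ -> VV[2]=[1, 0, 5], msg_vec=[1, 0, 5]; VV[1]=max(VV[1],msg_vec) then VV[1][1]++ -> VV[1]=[2, 2, 5]
Event 8: LOCAL 0: VV[0][0]++ -> VV[0]=[5, 0, 4]
Event 7 stamp: [1, 0, 5]
Event 8 stamp: [5, 0, 4]
[1, 0, 5] <= [5, 0, 4]? False
[5, 0, 4] <= [1, 0, 5]? False
Relation: concurrent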